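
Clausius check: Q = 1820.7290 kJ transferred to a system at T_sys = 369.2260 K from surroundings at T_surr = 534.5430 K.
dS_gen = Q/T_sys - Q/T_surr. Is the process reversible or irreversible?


dS_sys = 1820.7290/369.2260 = 4.9312 kJ/K
dS_surr = -1820.7290/534.5430 = -3.4061 kJ/K
dS_gen = 4.9312 - 3.4061 = 1.5251 kJ/K (irreversible)

dS_gen = 1.5251 kJ/K, irreversible


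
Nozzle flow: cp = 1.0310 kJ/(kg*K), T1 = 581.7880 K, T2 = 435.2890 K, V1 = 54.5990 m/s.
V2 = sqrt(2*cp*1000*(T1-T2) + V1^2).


dT = 146.4990 K
2*cp*1000*dT = 302080.9380
V1^2 = 2981.0508
V2 = sqrt(305061.9888) = 552.3242 m/s

552.3242 m/s


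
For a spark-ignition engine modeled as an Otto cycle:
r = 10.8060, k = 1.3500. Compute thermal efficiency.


r^(k-1) = 2.3003
eta = 1 - 1/2.3003 = 0.5653 = 56.5272%

56.5272%


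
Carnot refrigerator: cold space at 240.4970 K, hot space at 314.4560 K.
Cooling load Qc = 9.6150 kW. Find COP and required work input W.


COP = 240.4970 / 73.9590 = 3.2518
W = 9.6150 / 3.2518 = 2.9569 kW

COP = 3.2518, W = 2.9569 kW


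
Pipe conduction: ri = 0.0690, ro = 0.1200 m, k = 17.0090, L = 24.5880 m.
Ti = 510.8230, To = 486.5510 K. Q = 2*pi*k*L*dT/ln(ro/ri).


dT = 24.2720 K
ln(ro/ri) = 0.5534
Q = 2*pi*17.0090*24.5880*24.2720 / 0.5534 = 115255.0192 W

115255.0192 W


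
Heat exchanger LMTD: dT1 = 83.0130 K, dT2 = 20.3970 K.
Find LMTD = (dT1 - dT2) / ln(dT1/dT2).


dT1/dT2 = 4.0699
ln(dT1/dT2) = 1.4036
LMTD = 62.6160 / 1.4036 = 44.6107 K

44.6107 K


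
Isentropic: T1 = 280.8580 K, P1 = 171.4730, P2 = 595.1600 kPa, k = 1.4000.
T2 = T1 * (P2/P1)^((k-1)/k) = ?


(k-1)/k = 0.2857
(P2/P1)^exp = 1.4270
T2 = 280.8580 * 1.4270 = 400.7723 K

400.7723 K


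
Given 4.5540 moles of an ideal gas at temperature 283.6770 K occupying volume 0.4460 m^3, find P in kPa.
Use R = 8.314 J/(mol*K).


P = nRT/V = 4.5540 * 8.314 * 283.6770 / 0.4460
= 10740.5661 / 0.4460 = 24081.9868 Pa = 24.0820 kPa

24.0820 kPa


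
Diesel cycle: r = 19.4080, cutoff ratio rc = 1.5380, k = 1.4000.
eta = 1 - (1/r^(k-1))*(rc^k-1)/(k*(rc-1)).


r^(k-1) = 3.2749
rc^k = 1.8270
eta = 0.6647 = 66.4723%

66.4723%


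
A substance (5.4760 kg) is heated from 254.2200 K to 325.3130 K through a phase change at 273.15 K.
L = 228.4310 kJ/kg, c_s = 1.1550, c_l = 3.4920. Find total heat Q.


Q1 (sensible, solid) = 5.4760 * 1.1550 * 18.9300 = 119.7281 kJ
Q2 (latent) = 5.4760 * 228.4310 = 1250.8882 kJ
Q3 (sensible, liquid) = 5.4760 * 3.4920 * 52.1630 = 997.4709 kJ
Q_total = 2368.0871 kJ

2368.0871 kJ


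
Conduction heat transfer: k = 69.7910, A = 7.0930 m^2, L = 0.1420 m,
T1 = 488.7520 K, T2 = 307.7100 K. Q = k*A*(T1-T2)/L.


dT = 181.0420 K
Q = 69.7910 * 7.0930 * 181.0420 / 0.1420 = 631132.2539 W

631132.2539 W


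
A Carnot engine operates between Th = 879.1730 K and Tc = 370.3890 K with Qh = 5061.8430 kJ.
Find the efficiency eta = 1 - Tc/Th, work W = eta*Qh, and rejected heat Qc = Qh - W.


eta = 1 - 370.3890/879.1730 = 0.5787
W = 0.5787 * 5061.8430 = 2929.3265 kJ
Qc = 5061.8430 - 2929.3265 = 2132.5165 kJ

eta = 57.8707%, W = 2929.3265 kJ, Qc = 2132.5165 kJ


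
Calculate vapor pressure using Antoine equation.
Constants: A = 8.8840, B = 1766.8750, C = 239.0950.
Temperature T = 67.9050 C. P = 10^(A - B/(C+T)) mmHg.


C+T = 307.0000
B/(C+T) = 5.7553
log10(P) = 8.8840 - 5.7553 = 3.1287
P = 10^3.1287 = 1344.9522 mmHg

1344.9522 mmHg


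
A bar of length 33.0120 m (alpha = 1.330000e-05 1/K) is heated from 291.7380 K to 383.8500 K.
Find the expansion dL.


dT = 92.1120 K
dL = 1.330000e-05 * 33.0120 * 92.1120 = 0.040443 m
L_final = 33.052443 m

dL = 0.040443 m


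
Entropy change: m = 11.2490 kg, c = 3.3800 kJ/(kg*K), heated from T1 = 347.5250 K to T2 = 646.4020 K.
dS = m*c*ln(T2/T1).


T2/T1 = 1.8600
ln(T2/T1) = 0.6206
dS = 11.2490 * 3.3800 * 0.6206 = 23.5956 kJ/K

23.5956 kJ/K


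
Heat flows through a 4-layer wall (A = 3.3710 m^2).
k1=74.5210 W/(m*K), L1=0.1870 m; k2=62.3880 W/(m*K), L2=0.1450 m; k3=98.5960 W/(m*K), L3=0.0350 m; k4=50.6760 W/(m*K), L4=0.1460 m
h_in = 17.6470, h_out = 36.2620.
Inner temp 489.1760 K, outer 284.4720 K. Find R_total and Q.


R_conv_in = 1/(17.6470*3.3710) = 0.0168
R_1 = 0.1870/(74.5210*3.3710) = 0.0007
R_2 = 0.1450/(62.3880*3.3710) = 0.0007
R_3 = 0.0350/(98.5960*3.3710) = 0.0001
R_4 = 0.1460/(50.6760*3.3710) = 0.0009
R_conv_out = 1/(36.2620*3.3710) = 0.0082
R_total = 0.0274 K/W
Q = 204.7040 / 0.0274 = 7475.1500 W

R_total = 0.0274 K/W, Q = 7475.1500 W


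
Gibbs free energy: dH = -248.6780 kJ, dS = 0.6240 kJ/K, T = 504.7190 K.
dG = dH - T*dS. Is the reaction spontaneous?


T*dS = 504.7190 * 0.6240 = 314.9447 kJ
dG = -248.6780 - 314.9447 = -563.6227 kJ (spontaneous)

dG = -563.6227 kJ, spontaneous


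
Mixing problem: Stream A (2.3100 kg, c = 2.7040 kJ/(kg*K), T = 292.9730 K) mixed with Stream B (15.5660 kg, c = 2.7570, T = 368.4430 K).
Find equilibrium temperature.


num = 17641.8812
den = 49.1617
Tf = 358.8542 K

358.8542 K


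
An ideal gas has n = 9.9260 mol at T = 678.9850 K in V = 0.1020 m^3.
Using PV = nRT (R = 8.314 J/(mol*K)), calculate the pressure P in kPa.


P = nRT/V = 9.9260 * 8.314 * 678.9850 / 0.1020
= 56033.0769 / 0.1020 = 549343.8910 Pa = 549.3439 kPa

549.3439 kPa


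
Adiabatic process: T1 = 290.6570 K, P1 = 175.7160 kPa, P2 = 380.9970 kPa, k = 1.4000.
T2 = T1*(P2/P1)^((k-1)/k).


(k-1)/k = 0.2857
(P2/P1)^exp = 1.2475
T2 = 290.6570 * 1.2475 = 362.5870 K

362.5870 K


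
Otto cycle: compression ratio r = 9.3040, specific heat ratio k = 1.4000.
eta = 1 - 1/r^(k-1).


r^(k-1) = 2.4404
eta = 1 - 1/2.4404 = 0.5902 = 59.0238%

59.0238%


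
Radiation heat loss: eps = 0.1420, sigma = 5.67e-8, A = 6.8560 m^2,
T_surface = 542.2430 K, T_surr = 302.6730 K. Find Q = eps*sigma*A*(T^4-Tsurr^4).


T^4 = 8.6452e+10
Tsurr^4 = 8.3926e+09
Q = 0.1420 * 5.67e-8 * 6.8560 * 7.8060e+10 = 4308.9204 W

4308.9204 W


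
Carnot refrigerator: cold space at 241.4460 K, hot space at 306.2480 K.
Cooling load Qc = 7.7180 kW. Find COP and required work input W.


COP = 241.4460 / 64.8020 = 3.7259
W = 7.7180 / 3.7259 = 2.0714 kW

COP = 3.7259, W = 2.0714 kW


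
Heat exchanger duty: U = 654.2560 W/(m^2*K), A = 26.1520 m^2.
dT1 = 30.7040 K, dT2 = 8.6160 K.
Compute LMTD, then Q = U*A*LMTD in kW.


LMTD = 17.3816 K
Q = 654.2560 * 26.1520 * 17.3816 = 297400.2837 W = 297.4003 kW

297.4003 kW


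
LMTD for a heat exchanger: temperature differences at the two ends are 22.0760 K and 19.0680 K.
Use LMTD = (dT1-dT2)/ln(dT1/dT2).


dT1/dT2 = 1.1578
ln(dT1/dT2) = 0.1465
LMTD = 3.0080 / 0.1465 = 20.5353 K

20.5353 K


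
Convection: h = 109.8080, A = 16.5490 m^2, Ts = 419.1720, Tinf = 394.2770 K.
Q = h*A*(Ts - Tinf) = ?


dT = 24.8950 K
Q = 109.8080 * 16.5490 * 24.8950 = 45239.5075 W

45239.5075 W


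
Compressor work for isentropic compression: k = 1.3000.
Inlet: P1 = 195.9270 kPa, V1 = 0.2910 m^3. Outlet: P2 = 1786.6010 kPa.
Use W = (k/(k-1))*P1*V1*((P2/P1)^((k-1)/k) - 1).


(k-1)/k = 0.2308
(P2/P1)^exp = 1.6654
W = 4.3333 * 195.9270 * 0.2910 * (1.6654 - 1) = 164.4006 kJ

164.4006 kJ


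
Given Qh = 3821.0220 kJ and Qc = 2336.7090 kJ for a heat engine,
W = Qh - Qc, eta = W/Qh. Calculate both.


W = 3821.0220 - 2336.7090 = 1484.3130 kJ
eta = 1484.3130 / 3821.0220 = 0.3885 = 38.8460%

W = 1484.3130 kJ, eta = 38.8460%


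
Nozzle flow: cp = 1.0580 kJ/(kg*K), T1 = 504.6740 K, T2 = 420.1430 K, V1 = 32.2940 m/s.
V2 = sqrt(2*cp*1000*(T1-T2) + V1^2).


dT = 84.5310 K
2*cp*1000*dT = 178867.5960
V1^2 = 1042.9024
V2 = sqrt(179910.4984) = 424.1586 m/s

424.1586 m/s


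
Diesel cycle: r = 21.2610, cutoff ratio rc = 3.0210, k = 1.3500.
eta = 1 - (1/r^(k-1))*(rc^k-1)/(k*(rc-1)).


r^(k-1) = 2.9151
rc^k = 4.4484
eta = 0.5664 = 56.6426%

56.6426%


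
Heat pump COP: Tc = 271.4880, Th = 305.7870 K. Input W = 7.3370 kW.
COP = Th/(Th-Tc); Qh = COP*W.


COP = 305.7870 / 34.2990 = 8.9153
Qh = 8.9153 * 7.3370 = 65.4118 kW

COP = 8.9153, Qh = 65.4118 kW


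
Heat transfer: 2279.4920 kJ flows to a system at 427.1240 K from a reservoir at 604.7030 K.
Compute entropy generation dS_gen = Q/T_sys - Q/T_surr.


dS_sys = 2279.4920/427.1240 = 5.3368 kJ/K
dS_surr = -2279.4920/604.7030 = -3.7696 kJ/K
dS_gen = 5.3368 - 3.7696 = 1.5672 kJ/K (irreversible)

dS_gen = 1.5672 kJ/K, irreversible


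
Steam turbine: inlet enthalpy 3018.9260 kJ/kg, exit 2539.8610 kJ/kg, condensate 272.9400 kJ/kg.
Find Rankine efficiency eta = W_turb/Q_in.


W = 479.0650 kJ/kg
Q_in = 2745.9860 kJ/kg
eta = 0.1745 = 17.4460%

eta = 17.4460%


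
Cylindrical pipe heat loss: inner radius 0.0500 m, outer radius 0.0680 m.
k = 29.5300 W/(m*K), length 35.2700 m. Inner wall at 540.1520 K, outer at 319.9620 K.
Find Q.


dT = 220.1900 K
ln(ro/ri) = 0.3075
Q = 2*pi*29.5300*35.2700*220.1900 / 0.3075 = 4686221.9729 W

4686221.9729 W


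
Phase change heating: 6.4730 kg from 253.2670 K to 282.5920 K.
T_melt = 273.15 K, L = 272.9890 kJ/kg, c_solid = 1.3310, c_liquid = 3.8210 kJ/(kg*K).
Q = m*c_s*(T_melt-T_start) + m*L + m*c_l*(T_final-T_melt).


Q1 (sensible, solid) = 6.4730 * 1.3310 * 19.8830 = 171.3032 kJ
Q2 (latent) = 6.4730 * 272.9890 = 1767.0578 kJ
Q3 (sensible, liquid) = 6.4730 * 3.8210 * 9.4420 = 233.5321 kJ
Q_total = 2171.8932 kJ

2171.8932 kJ


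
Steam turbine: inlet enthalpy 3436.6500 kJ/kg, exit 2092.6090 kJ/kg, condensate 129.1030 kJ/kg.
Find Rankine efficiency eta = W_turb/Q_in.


W = 1344.0410 kJ/kg
Q_in = 3307.5470 kJ/kg
eta = 0.4064 = 40.6356%

eta = 40.6356%


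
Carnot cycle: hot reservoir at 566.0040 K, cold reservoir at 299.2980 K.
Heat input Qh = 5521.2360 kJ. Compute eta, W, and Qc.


eta = 1 - 299.2980/566.0040 = 0.4712
W = 0.4712 * 5521.2360 = 2601.6543 kJ
Qc = 5521.2360 - 2601.6543 = 2919.5817 kJ

eta = 47.1209%, W = 2601.6543 kJ, Qc = 2919.5817 kJ


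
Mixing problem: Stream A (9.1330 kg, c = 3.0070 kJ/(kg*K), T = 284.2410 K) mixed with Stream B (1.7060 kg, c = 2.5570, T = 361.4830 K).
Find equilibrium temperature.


num = 9382.9673
den = 31.8252
Tf = 294.8285 K

294.8285 K


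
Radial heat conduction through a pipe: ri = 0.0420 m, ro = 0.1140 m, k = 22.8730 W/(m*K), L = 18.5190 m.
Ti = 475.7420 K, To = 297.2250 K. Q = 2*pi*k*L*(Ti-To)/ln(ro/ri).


dT = 178.5170 K
ln(ro/ri) = 0.9985
Q = 2*pi*22.8730*18.5190*178.5170 / 0.9985 = 475816.5035 W

475816.5035 W


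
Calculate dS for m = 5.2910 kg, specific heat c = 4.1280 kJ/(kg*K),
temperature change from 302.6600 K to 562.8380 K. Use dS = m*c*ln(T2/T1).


T2/T1 = 1.8596
ln(T2/T1) = 0.6204
dS = 5.2910 * 4.1280 * 0.6204 = 13.5499 kJ/K

13.5499 kJ/K


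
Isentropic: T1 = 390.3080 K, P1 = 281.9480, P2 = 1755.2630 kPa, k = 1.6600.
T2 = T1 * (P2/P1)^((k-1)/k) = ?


(k-1)/k = 0.3976
(P2/P1)^exp = 2.0690
T2 = 390.3080 * 2.0690 = 807.5382 K

807.5382 K


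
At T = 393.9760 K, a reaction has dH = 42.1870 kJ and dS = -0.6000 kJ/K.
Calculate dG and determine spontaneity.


T*dS = 393.9760 * -0.6000 = -236.3856 kJ
dG = 42.1870 + 236.3856 = 278.5726 kJ (non-spontaneous)

dG = 278.5726 kJ, non-spontaneous


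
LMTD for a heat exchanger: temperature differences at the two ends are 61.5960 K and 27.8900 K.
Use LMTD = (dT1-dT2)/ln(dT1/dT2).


dT1/dT2 = 2.2085
ln(dT1/dT2) = 0.7923
LMTD = 33.7060 / 0.7923 = 42.5404 K

42.5404 K


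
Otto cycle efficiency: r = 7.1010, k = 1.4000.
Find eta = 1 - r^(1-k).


r^(k-1) = 2.1904
eta = 1 - 1/2.1904 = 0.5435 = 54.3467%

54.3467%


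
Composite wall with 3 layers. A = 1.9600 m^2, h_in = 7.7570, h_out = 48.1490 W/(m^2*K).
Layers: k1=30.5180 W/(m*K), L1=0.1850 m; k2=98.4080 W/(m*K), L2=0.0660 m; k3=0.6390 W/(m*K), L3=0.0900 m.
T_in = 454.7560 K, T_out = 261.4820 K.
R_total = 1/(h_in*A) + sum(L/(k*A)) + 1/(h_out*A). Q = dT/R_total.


R_conv_in = 1/(7.7570*1.9600) = 0.0658
R_1 = 0.1850/(30.5180*1.9600) = 0.0031
R_2 = 0.0660/(98.4080*1.9600) = 0.0003
R_3 = 0.0900/(0.6390*1.9600) = 0.0719
R_conv_out = 1/(48.1490*1.9600) = 0.0106
R_total = 0.1517 K/W
Q = 193.2740 / 0.1517 = 1274.3522 W

R_total = 0.1517 K/W, Q = 1274.3522 W


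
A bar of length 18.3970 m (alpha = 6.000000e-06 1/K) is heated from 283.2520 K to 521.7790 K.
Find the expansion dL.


dT = 238.5270 K
dL = 6.000000e-06 * 18.3970 * 238.5270 = 0.026329 m
L_final = 18.423329 m

dL = 0.026329 m


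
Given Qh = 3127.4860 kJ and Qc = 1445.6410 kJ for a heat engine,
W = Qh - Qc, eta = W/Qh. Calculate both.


W = 3127.4860 - 1445.6410 = 1681.8450 kJ
eta = 1681.8450 / 3127.4860 = 0.5378 = 53.7763%

W = 1681.8450 kJ, eta = 53.7763%


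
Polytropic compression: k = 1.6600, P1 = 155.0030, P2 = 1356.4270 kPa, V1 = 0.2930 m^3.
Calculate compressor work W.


(k-1)/k = 0.3976
(P2/P1)^exp = 2.3689
W = 2.5152 * 155.0030 * 0.2930 * (2.3689 - 1) = 156.3701 kJ

156.3701 kJ


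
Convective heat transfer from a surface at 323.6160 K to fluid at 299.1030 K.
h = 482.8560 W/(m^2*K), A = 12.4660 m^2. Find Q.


dT = 24.5130 K
Q = 482.8560 * 12.4660 * 24.5130 = 147550.6816 W

147550.6816 W


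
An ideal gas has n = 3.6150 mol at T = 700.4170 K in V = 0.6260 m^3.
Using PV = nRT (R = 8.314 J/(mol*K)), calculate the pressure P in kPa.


P = nRT/V = 3.6150 * 8.314 * 700.4170 / 0.6260
= 21051.1100 / 0.6260 = 33627.9712 Pa = 33.6280 kPa

33.6280 kPa


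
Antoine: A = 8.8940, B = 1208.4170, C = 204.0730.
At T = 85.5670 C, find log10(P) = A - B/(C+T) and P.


C+T = 289.6400
B/(C+T) = 4.1721
log10(P) = 8.8940 - 4.1721 = 4.7219
P = 10^4.7219 = 52706.6758 mmHg

52706.6758 mmHg


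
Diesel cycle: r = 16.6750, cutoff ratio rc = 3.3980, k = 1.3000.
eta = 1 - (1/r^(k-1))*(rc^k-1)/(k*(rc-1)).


r^(k-1) = 2.3261
rc^k = 4.9045
eta = 0.4615 = 46.1547%

46.1547%


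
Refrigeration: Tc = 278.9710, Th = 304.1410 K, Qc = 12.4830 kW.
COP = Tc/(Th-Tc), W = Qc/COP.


COP = 278.9710 / 25.1700 = 11.0835
W = 12.4830 / 11.0835 = 1.1263 kW

COP = 11.0835, W = 1.1263 kW


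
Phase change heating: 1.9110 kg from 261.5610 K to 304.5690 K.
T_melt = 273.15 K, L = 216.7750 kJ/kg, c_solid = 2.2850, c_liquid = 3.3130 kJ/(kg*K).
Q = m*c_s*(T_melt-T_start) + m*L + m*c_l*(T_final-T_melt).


Q1 (sensible, solid) = 1.9110 * 2.2850 * 11.5890 = 50.6049 kJ
Q2 (latent) = 1.9110 * 216.7750 = 414.2570 kJ
Q3 (sensible, liquid) = 1.9110 * 3.3130 * 31.4190 = 198.9182 kJ
Q_total = 663.7801 kJ

663.7801 kJ


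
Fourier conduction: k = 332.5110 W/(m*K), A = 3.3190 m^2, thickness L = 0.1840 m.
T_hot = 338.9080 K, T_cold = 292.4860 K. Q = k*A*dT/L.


dT = 46.4220 K
Q = 332.5110 * 3.3190 * 46.4220 / 0.1840 = 278432.0941 W

278432.0941 W


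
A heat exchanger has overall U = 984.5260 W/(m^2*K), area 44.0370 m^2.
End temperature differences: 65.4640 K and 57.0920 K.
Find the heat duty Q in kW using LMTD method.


LMTD = 61.1826 K
Q = 984.5260 * 44.0370 * 61.1826 = 2652605.0085 W = 2652.6050 kW

2652.6050 kW


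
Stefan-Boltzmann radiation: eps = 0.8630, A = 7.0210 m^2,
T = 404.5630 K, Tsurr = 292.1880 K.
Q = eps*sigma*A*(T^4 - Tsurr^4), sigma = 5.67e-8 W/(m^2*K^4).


T^4 = 2.6788e+10
Tsurr^4 = 7.2887e+09
Q = 0.8630 * 5.67e-8 * 7.0210 * 1.9500e+10 = 6699.1244 W

6699.1244 W


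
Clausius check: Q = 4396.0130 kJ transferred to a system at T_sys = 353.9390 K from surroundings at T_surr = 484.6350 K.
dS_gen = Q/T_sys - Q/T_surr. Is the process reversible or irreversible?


dS_sys = 4396.0130/353.9390 = 12.4203 kJ/K
dS_surr = -4396.0130/484.6350 = -9.0708 kJ/K
dS_gen = 12.4203 - 9.0708 = 3.3495 kJ/K (irreversible)

dS_gen = 3.3495 kJ/K, irreversible


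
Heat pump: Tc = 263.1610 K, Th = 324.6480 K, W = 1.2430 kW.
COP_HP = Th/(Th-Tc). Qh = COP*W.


COP = 324.6480 / 61.4870 = 5.2799
Qh = 5.2799 * 1.2430 = 6.5630 kW

COP = 5.2799, Qh = 6.5630 kW


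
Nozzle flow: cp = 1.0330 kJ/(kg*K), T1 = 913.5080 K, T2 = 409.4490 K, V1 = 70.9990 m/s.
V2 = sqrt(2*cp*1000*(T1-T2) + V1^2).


dT = 504.0590 K
2*cp*1000*dT = 1041385.8940
V1^2 = 5040.8580
V2 = sqrt(1046426.7520) = 1022.9500 m/s

1022.9500 m/s


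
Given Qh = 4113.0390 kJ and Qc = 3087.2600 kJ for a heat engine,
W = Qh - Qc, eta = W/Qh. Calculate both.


W = 4113.0390 - 3087.2600 = 1025.7790 kJ
eta = 1025.7790 / 4113.0390 = 0.2494 = 24.9397%

W = 1025.7790 kJ, eta = 24.9397%


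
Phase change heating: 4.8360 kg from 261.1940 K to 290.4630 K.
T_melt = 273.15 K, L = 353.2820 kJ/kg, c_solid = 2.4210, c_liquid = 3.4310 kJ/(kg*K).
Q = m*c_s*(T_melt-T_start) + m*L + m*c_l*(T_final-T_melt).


Q1 (sensible, solid) = 4.8360 * 2.4210 * 11.9560 = 139.9803 kJ
Q2 (latent) = 4.8360 * 353.2820 = 1708.4718 kJ
Q3 (sensible, liquid) = 4.8360 * 3.4310 * 17.3130 = 287.2628 kJ
Q_total = 2135.7148 kJ

2135.7148 kJ


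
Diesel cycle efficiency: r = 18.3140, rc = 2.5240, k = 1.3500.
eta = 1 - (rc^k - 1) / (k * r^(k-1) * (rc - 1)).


r^(k-1) = 2.7668
rc^k = 3.4900
eta = 0.5626 = 56.2579%

56.2579%


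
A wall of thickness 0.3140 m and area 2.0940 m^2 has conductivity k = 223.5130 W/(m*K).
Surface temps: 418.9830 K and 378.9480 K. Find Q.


dT = 40.0350 K
Q = 223.5130 * 2.0940 * 40.0350 / 0.3140 = 59674.6183 W

59674.6183 W


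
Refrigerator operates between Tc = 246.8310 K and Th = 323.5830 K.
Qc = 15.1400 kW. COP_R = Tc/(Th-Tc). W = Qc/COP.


COP = 246.8310 / 76.7520 = 3.2160
W = 15.1400 / 3.2160 = 4.7078 kW

COP = 3.2160, W = 4.7078 kW


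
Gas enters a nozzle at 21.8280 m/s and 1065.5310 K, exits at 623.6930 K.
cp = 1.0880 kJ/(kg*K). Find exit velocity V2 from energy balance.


dT = 441.8380 K
2*cp*1000*dT = 961439.4880
V1^2 = 476.4616
V2 = sqrt(961915.9496) = 980.7731 m/s

980.7731 m/s


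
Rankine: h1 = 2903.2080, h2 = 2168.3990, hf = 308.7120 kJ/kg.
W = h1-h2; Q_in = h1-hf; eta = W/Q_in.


W = 734.8090 kJ/kg
Q_in = 2594.4960 kJ/kg
eta = 0.2832 = 28.3218%

eta = 28.3218%


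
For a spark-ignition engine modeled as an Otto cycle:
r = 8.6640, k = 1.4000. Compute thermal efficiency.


r^(k-1) = 2.3719
eta = 1 - 1/2.3719 = 0.5784 = 57.8388%

57.8388%


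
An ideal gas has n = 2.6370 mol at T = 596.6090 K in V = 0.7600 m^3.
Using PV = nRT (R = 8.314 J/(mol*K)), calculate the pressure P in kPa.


P = nRT/V = 2.6370 * 8.314 * 596.6090 / 0.7600
= 13080.0665 / 0.7600 = 17210.6138 Pa = 17.2106 kPa

17.2106 kPa


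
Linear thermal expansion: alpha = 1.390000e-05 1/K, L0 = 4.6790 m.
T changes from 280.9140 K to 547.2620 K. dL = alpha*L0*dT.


dT = 266.3480 K
dL = 1.390000e-05 * 4.6790 * 266.3480 = 0.017323 m
L_final = 4.696323 m

dL = 0.017323 m


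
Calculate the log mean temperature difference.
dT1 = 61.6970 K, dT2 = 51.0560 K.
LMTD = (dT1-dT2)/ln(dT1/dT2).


dT1/dT2 = 1.2084
ln(dT1/dT2) = 0.1893
LMTD = 10.6410 / 0.1893 = 56.2087 K

56.2087 K


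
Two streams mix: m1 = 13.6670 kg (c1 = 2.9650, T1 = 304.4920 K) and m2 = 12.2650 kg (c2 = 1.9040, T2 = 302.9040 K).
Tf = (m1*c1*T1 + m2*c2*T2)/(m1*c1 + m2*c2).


num = 19412.4081
den = 63.8752
Tf = 303.9114 K

303.9114 K


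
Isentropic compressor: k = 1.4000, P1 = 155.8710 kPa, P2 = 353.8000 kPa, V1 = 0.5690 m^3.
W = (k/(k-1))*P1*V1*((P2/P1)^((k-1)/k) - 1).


(k-1)/k = 0.2857
(P2/P1)^exp = 1.2639
W = 3.5000 * 155.8710 * 0.5690 * (1.2639 - 1) = 81.9186 kJ

81.9186 kJ


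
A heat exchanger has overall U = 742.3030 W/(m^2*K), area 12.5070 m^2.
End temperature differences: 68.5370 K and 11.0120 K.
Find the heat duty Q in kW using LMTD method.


LMTD = 31.4621 K
Q = 742.3030 * 12.5070 * 31.4621 = 292093.9711 W = 292.0940 kW

292.0940 kW


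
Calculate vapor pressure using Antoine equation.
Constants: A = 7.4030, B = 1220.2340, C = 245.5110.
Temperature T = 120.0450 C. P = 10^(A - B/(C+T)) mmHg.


C+T = 365.5560
B/(C+T) = 3.3380
log10(P) = 7.4030 - 3.3380 = 4.0650
P = 10^4.0650 = 11613.8956 mmHg

11613.8956 mmHg


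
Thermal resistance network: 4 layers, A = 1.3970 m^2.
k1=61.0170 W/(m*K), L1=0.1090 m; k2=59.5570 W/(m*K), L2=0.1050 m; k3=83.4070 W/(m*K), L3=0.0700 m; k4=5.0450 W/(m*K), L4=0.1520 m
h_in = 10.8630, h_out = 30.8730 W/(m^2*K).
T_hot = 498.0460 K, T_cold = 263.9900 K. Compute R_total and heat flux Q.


R_conv_in = 1/(10.8630*1.3970) = 0.0659
R_1 = 0.1090/(61.0170*1.3970) = 0.0013
R_2 = 0.1050/(59.5570*1.3970) = 0.0013
R_3 = 0.0700/(83.4070*1.3970) = 0.0006
R_4 = 0.1520/(5.0450*1.3970) = 0.0216
R_conv_out = 1/(30.8730*1.3970) = 0.0232
R_total = 0.1138 K/W
Q = 234.0560 / 0.1138 = 2056.9217 W

R_total = 0.1138 K/W, Q = 2056.9217 W


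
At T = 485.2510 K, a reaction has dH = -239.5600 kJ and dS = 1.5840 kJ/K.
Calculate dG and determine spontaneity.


T*dS = 485.2510 * 1.5840 = 768.6376 kJ
dG = -239.5600 - 768.6376 = -1008.1976 kJ (spontaneous)

dG = -1008.1976 kJ, spontaneous


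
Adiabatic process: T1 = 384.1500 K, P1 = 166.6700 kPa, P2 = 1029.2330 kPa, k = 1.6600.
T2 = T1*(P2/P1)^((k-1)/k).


(k-1)/k = 0.3976
(P2/P1)^exp = 2.0623
T2 = 384.1500 * 2.0623 = 792.2425 K

792.2425 K


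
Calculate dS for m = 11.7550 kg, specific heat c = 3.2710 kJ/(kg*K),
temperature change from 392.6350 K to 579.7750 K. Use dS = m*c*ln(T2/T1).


T2/T1 = 1.4766
ln(T2/T1) = 0.3898
dS = 11.7550 * 3.2710 * 0.3898 = 14.9865 kJ/K

14.9865 kJ/K


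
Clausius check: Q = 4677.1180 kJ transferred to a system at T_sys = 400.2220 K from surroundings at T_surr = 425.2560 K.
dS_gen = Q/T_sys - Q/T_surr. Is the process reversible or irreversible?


dS_sys = 4677.1180/400.2220 = 11.6863 kJ/K
dS_surr = -4677.1180/425.2560 = -10.9984 kJ/K
dS_gen = 11.6863 - 10.9984 = 0.6880 kJ/K (irreversible)

dS_gen = 0.6880 kJ/K, irreversible


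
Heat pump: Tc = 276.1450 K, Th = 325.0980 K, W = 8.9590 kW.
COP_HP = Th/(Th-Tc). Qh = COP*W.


COP = 325.0980 / 48.9530 = 6.6410
Qh = 6.6410 * 8.9590 = 59.4969 kW

COP = 6.6410, Qh = 59.4969 kW


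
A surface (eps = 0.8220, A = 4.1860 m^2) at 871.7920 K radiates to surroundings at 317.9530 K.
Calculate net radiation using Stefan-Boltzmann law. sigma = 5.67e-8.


T^4 = 5.7763e+11
Tsurr^4 = 1.0220e+10
Q = 0.8220 * 5.67e-8 * 4.1860 * 5.6741e+11 = 110701.3406 W

110701.3406 W


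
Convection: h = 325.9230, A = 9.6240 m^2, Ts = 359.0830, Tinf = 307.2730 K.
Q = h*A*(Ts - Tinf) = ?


dT = 51.8100 K
Q = 325.9230 * 9.6240 * 51.8100 = 162511.5437 W

162511.5437 W


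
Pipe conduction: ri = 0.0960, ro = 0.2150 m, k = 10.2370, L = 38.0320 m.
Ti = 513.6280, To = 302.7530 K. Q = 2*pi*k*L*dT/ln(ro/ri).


dT = 210.8750 K
ln(ro/ri) = 0.8063
Q = 2*pi*10.2370*38.0320*210.8750 / 0.8063 = 639787.3459 W

639787.3459 W


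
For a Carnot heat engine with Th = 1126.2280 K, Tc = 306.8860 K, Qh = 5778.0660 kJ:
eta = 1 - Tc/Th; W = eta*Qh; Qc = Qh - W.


eta = 1 - 306.8860/1126.2280 = 0.7275
W = 0.7275 * 5778.0660 = 4203.6001 kJ
Qc = 5778.0660 - 4203.6001 = 1574.4659 kJ

eta = 72.7510%, W = 4203.6001 kJ, Qc = 1574.4659 kJ


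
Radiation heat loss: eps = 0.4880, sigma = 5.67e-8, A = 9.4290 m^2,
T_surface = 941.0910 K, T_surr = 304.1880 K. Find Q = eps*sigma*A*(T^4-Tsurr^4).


T^4 = 7.8438e+11
Tsurr^4 = 8.5619e+09
Q = 0.4880 * 5.67e-8 * 9.4290 * 7.7582e+11 = 202408.3446 W

202408.3446 W


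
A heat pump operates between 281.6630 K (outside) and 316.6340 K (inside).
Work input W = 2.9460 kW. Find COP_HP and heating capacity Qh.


COP = 316.6340 / 34.9710 = 9.0542
Qh = 9.0542 * 2.9460 = 26.6736 kW

COP = 9.0542, Qh = 26.6736 kW


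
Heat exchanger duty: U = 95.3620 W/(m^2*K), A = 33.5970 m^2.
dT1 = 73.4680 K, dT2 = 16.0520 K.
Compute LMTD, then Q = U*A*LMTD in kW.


LMTD = 37.7484 K
Q = 95.3620 * 33.5970 * 37.7484 = 120941.3640 W = 120.9414 kW

120.9414 kW


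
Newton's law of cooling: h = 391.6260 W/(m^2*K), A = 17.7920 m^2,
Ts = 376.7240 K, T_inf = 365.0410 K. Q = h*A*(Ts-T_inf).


dT = 11.6830 K
Q = 391.6260 * 17.7920 * 11.6830 = 81404.9218 W

81404.9218 W


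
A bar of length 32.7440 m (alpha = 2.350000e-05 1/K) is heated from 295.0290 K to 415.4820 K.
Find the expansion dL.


dT = 120.4530 K
dL = 2.350000e-05 * 32.7440 * 120.4530 = 0.092687 m
L_final = 32.836687 m

dL = 0.092687 m


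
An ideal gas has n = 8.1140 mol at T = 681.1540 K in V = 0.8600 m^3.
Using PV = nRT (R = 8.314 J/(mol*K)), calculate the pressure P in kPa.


P = nRT/V = 8.1140 * 8.314 * 681.1540 / 0.8600
= 45950.5099 / 0.8600 = 53430.8254 Pa = 53.4308 kPa

53.4308 kPa


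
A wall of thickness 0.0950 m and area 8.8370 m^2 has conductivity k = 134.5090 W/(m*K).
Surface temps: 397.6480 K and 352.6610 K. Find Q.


dT = 44.9870 K
Q = 134.5090 * 8.8370 * 44.9870 / 0.0950 = 562884.9364 W

562884.9364 W


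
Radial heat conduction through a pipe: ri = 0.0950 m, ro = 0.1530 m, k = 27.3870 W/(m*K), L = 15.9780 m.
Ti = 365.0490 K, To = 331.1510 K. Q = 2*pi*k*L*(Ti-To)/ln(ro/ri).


dT = 33.8980 K
ln(ro/ri) = 0.4766
Q = 2*pi*27.3870*15.9780*33.8980 / 0.4766 = 195570.0275 W

195570.0275 W


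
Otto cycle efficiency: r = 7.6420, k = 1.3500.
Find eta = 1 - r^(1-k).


r^(k-1) = 2.0376
eta = 1 - 1/2.0376 = 0.5092 = 50.9231%

50.9231%


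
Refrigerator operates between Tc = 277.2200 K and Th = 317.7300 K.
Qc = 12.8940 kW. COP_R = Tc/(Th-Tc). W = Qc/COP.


COP = 277.2200 / 40.5100 = 6.8432
W = 12.8940 / 6.8432 = 1.8842 kW

COP = 6.8432, W = 1.8842 kW


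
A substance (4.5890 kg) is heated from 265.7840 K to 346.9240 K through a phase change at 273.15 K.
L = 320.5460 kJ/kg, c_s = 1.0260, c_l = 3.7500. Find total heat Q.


Q1 (sensible, solid) = 4.5890 * 1.0260 * 7.3660 = 34.6814 kJ
Q2 (latent) = 4.5890 * 320.5460 = 1470.9856 kJ
Q3 (sensible, liquid) = 4.5890 * 3.7500 * 73.7740 = 1269.5583 kJ
Q_total = 2775.2254 kJ

2775.2254 kJ


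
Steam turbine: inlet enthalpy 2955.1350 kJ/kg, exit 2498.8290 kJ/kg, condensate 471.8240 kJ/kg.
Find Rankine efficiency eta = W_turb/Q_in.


W = 456.3060 kJ/kg
Q_in = 2483.3110 kJ/kg
eta = 0.1837 = 18.3749%

eta = 18.3749%


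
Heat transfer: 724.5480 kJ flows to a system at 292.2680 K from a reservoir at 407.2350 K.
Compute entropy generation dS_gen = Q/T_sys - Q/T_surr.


dS_sys = 724.5480/292.2680 = 2.4791 kJ/K
dS_surr = -724.5480/407.2350 = -1.7792 kJ/K
dS_gen = 2.4791 - 1.7792 = 0.6999 kJ/K (irreversible)

dS_gen = 0.6999 kJ/K, irreversible


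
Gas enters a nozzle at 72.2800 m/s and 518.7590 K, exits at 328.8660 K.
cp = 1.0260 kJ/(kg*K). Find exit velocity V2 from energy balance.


dT = 189.8930 K
2*cp*1000*dT = 389660.4360
V1^2 = 5224.3984
V2 = sqrt(394884.8344) = 628.3986 m/s

628.3986 m/s


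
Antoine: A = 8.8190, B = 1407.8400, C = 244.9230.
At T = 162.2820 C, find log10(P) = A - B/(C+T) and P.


C+T = 407.2050
B/(C+T) = 3.4573
log10(P) = 8.8190 - 3.4573 = 5.3617
P = 10^5.3617 = 229972.0547 mmHg

229972.0547 mmHg


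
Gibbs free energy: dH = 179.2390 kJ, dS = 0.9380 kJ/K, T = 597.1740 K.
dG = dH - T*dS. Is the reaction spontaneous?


T*dS = 597.1740 * 0.9380 = 560.1492 kJ
dG = 179.2390 - 560.1492 = -380.9102 kJ (spontaneous)

dG = -380.9102 kJ, spontaneous


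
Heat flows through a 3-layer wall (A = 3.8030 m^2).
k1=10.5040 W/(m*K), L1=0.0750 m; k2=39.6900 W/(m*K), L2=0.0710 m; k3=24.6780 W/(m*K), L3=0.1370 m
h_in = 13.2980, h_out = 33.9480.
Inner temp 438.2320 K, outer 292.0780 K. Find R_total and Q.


R_conv_in = 1/(13.2980*3.8030) = 0.0198
R_1 = 0.0750/(10.5040*3.8030) = 0.0019
R_2 = 0.0710/(39.6900*3.8030) = 0.0005
R_3 = 0.1370/(24.6780*3.8030) = 0.0015
R_conv_out = 1/(33.9480*3.8030) = 0.0077
R_total = 0.0313 K/W
Q = 146.1540 / 0.0313 = 4665.4317 W

R_total = 0.0313 K/W, Q = 4665.4317 W


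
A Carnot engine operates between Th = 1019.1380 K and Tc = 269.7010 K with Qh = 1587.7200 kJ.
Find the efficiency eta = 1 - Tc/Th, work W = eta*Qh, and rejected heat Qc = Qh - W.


eta = 1 - 269.7010/1019.1380 = 0.7354
W = 0.7354 * 1587.7200 = 1167.5515 kJ
Qc = 1587.7200 - 1167.5515 = 420.1685 kJ

eta = 73.5364%, W = 1167.5515 kJ, Qc = 420.1685 kJ


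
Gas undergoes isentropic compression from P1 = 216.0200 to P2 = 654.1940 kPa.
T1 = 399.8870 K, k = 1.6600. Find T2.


(k-1)/k = 0.3976
(P2/P1)^exp = 1.5536
T2 = 399.8870 * 1.5536 = 621.2448 K

621.2448 K


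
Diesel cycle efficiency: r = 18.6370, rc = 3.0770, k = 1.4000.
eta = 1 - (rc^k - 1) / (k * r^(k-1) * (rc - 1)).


r^(k-1) = 3.2222
rc^k = 4.8237
eta = 0.5919 = 59.1900%

59.1900%


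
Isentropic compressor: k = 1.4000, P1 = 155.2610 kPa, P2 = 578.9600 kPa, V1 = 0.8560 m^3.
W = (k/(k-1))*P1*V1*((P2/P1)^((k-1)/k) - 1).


(k-1)/k = 0.2857
(P2/P1)^exp = 1.4565
W = 3.5000 * 155.2610 * 0.8560 * (1.4565 - 1) = 212.3462 kJ

212.3462 kJ


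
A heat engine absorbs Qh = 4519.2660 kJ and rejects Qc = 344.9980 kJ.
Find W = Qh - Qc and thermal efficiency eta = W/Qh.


W = 4519.2660 - 344.9980 = 4174.2680 kJ
eta = 4174.2680 / 4519.2660 = 0.9237 = 92.3661%

W = 4174.2680 kJ, eta = 92.3661%


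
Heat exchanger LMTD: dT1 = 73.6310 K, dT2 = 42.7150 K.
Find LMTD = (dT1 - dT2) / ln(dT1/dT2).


dT1/dT2 = 1.7238
ln(dT1/dT2) = 0.5445
LMTD = 30.9160 / 0.5445 = 56.7770 K

56.7770 K


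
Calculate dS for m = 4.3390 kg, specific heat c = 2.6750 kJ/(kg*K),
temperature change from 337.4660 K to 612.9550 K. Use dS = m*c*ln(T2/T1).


T2/T1 = 1.8163
ln(T2/T1) = 0.5968
dS = 4.3390 * 2.6750 * 0.5968 = 6.9273 kJ/K

6.9273 kJ/K


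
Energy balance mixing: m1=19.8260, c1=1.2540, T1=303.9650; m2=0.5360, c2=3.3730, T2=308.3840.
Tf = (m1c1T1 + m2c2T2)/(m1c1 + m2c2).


num = 8114.6543
den = 26.6697
Tf = 304.2646 K

304.2646 K


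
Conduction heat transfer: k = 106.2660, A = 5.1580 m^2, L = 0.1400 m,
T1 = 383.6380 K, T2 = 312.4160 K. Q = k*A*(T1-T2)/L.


dT = 71.2220 K
Q = 106.2660 * 5.1580 * 71.2220 / 0.1400 = 278844.3188 W

278844.3188 W


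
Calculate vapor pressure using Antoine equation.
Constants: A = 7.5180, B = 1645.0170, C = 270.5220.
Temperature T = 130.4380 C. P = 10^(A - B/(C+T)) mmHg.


C+T = 400.9600
B/(C+T) = 4.1027
log10(P) = 7.5180 - 4.1027 = 3.4153
P = 10^3.4153 = 2601.9801 mmHg

2601.9801 mmHg


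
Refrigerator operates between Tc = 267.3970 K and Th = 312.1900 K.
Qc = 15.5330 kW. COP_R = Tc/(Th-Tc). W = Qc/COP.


COP = 267.3970 / 44.7930 = 5.9696
W = 15.5330 / 5.9696 = 2.6020 kW

COP = 5.9696, W = 2.6020 kW


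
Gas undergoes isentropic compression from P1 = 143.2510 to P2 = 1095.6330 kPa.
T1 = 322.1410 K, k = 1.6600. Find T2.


(k-1)/k = 0.3976
(P2/P1)^exp = 2.2454
T2 = 322.1410 * 2.2454 = 723.3424 K

723.3424 K


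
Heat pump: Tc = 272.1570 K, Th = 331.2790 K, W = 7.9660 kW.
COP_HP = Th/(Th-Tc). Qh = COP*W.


COP = 331.2790 / 59.1220 = 5.6033
Qh = 5.6033 * 7.9660 = 44.6360 kW

COP = 5.6033, Qh = 44.6360 kW


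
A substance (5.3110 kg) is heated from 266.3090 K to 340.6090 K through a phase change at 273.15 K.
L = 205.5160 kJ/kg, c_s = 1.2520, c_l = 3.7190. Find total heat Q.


Q1 (sensible, solid) = 5.3110 * 1.2520 * 6.8410 = 45.4884 kJ
Q2 (latent) = 5.3110 * 205.5160 = 1091.4955 kJ
Q3 (sensible, liquid) = 5.3110 * 3.7190 * 67.4590 = 1332.4238 kJ
Q_total = 2469.4076 kJ

2469.4076 kJ


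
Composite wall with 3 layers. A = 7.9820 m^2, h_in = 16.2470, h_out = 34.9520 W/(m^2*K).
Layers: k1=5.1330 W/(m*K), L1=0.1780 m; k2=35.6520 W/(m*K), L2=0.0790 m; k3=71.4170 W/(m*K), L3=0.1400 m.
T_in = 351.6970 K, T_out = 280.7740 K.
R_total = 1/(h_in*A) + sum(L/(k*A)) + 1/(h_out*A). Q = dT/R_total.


R_conv_in = 1/(16.2470*7.9820) = 0.0077
R_1 = 0.1780/(5.1330*7.9820) = 0.0043
R_2 = 0.0790/(35.6520*7.9820) = 0.0003
R_3 = 0.1400/(71.4170*7.9820) = 0.0002
R_conv_out = 1/(34.9520*7.9820) = 0.0036
R_total = 0.0162 K/W
Q = 70.9230 / 0.0162 = 4387.9447 W

R_total = 0.0162 K/W, Q = 4387.9447 W


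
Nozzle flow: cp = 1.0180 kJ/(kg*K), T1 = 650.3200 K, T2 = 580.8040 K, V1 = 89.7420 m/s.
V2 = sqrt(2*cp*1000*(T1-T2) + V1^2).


dT = 69.5160 K
2*cp*1000*dT = 141534.5760
V1^2 = 8053.6266
V2 = sqrt(149588.2026) = 386.7663 m/s

386.7663 m/s


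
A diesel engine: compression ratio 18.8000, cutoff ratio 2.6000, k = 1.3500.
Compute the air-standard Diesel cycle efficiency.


r^(k-1) = 2.7923
rc^k = 3.6326
eta = 0.5635 = 56.3513%

56.3513%


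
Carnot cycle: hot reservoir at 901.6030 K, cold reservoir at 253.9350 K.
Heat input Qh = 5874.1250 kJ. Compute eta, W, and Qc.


eta = 1 - 253.9350/901.6030 = 0.7184
W = 0.7184 * 5874.1250 = 4219.6874 kJ
Qc = 5874.1250 - 4219.6874 = 1654.4376 kJ

eta = 71.8352%, W = 4219.6874 kJ, Qc = 1654.4376 kJ


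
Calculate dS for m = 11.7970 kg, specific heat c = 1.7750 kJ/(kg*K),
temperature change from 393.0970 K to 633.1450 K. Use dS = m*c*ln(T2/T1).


T2/T1 = 1.6107
ln(T2/T1) = 0.4766
dS = 11.7970 * 1.7750 * 0.4766 = 9.9808 kJ/K

9.9808 kJ/K


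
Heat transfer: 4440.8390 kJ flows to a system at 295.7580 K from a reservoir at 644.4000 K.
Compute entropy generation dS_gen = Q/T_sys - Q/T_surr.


dS_sys = 4440.8390/295.7580 = 15.0151 kJ/K
dS_surr = -4440.8390/644.4000 = -6.8914 kJ/K
dS_gen = 15.0151 - 6.8914 = 8.1237 kJ/K (irreversible)

dS_gen = 8.1237 kJ/K, irreversible


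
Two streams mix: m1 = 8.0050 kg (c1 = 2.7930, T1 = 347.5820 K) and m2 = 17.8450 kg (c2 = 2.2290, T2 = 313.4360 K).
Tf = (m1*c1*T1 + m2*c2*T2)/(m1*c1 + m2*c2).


num = 20238.6148
den = 62.1345
Tf = 325.7228 K

325.7228 K


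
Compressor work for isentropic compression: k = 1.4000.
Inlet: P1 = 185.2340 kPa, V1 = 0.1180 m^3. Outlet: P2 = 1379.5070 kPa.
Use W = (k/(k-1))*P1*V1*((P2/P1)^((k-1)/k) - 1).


(k-1)/k = 0.2857
(P2/P1)^exp = 1.7748
W = 3.5000 * 185.2340 * 0.1180 * (1.7748 - 1) = 59.2717 kJ

59.2717 kJ


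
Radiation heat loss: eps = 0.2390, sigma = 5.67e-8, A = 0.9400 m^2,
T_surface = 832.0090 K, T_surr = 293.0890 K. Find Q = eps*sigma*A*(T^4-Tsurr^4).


T^4 = 4.7919e+11
Tsurr^4 = 7.3790e+09
Q = 0.2390 * 5.67e-8 * 0.9400 * 4.7182e+11 = 6010.0943 W

6010.0943 W


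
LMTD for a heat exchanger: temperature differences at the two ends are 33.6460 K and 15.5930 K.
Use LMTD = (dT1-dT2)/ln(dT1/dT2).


dT1/dT2 = 2.1578
ln(dT1/dT2) = 0.7691
LMTD = 18.0530 / 0.7691 = 23.4737 K

23.4737 K


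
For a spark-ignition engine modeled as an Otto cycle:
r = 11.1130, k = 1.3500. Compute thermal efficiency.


r^(k-1) = 2.3230
eta = 1 - 1/2.3230 = 0.5695 = 56.9514%

56.9514%


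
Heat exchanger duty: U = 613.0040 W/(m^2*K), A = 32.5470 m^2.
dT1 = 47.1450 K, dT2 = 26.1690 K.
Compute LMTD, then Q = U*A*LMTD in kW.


LMTD = 35.6339 K
Q = 613.0040 * 32.5470 * 35.6339 = 710948.2462 W = 710.9482 kW

710.9482 kW


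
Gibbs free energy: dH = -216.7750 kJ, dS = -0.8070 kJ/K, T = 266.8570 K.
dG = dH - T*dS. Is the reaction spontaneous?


T*dS = 266.8570 * -0.8070 = -215.3536 kJ
dG = -216.7750 + 215.3536 = -1.4214 kJ (spontaneous)

dG = -1.4214 kJ, spontaneous


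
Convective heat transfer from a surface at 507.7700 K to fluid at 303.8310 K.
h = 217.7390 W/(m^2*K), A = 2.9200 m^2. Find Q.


dT = 203.9390 K
Q = 217.7390 * 2.9200 * 203.9390 = 129663.9838 W

129663.9838 W


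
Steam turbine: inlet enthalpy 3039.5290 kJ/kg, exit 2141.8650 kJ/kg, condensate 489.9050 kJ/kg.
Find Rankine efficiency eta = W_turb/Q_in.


W = 897.6640 kJ/kg
Q_in = 2549.6240 kJ/kg
eta = 0.3521 = 35.2077%

eta = 35.2077%


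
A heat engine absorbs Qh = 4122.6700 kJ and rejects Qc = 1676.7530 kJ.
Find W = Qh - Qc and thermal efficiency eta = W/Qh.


W = 4122.6700 - 1676.7530 = 2445.9170 kJ
eta = 2445.9170 / 4122.6700 = 0.5933 = 59.3285%

W = 2445.9170 kJ, eta = 59.3285%


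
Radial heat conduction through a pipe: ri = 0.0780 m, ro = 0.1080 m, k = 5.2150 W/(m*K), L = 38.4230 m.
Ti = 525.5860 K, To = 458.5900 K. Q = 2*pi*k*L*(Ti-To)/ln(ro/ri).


dT = 66.9960 K
ln(ro/ri) = 0.3254
Q = 2*pi*5.2150*38.4230*66.9960 / 0.3254 = 259195.1564 W

259195.1564 W


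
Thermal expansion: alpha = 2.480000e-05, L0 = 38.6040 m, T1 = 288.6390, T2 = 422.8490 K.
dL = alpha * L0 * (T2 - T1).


dT = 134.2100 K
dL = 2.480000e-05 * 38.6040 * 134.2100 = 0.128490 m
L_final = 38.732490 m

dL = 0.128490 m


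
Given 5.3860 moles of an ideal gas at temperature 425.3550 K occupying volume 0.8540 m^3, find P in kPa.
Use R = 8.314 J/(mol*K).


P = nRT/V = 5.3860 * 8.314 * 425.3550 / 0.8540
= 19047.0583 / 0.8540 = 22303.3470 Pa = 22.3033 kPa

22.3033 kPa


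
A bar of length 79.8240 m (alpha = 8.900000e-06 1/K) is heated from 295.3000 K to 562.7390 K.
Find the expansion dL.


dT = 267.4390 K
dL = 8.900000e-06 * 79.8240 * 267.4390 = 0.189998 m
L_final = 80.013998 m

dL = 0.189998 m


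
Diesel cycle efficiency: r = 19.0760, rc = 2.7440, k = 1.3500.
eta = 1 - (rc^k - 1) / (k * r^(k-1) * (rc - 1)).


r^(k-1) = 2.8065
rc^k = 3.9068
eta = 0.5601 = 56.0093%

56.0093%


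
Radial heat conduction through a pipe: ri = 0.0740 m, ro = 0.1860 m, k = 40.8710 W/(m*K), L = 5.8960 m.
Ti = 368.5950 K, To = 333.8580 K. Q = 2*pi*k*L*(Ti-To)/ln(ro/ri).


dT = 34.7370 K
ln(ro/ri) = 0.9217
Q = 2*pi*40.8710*5.8960*34.7370 / 0.9217 = 57064.2360 W

57064.2360 W


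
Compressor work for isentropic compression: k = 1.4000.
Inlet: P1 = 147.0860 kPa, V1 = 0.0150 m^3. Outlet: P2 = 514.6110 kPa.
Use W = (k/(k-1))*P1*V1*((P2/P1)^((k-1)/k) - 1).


(k-1)/k = 0.2857
(P2/P1)^exp = 1.4302
W = 3.5000 * 147.0860 * 0.0150 * (1.4302 - 1) = 3.3221 kJ

3.3221 kJ


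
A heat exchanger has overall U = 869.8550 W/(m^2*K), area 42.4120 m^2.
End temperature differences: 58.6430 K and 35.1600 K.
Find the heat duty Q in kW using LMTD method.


LMTD = 45.9048 K
Q = 869.8550 * 42.4120 * 45.9048 = 1693531.7527 W = 1693.5318 kW

1693.5318 kW


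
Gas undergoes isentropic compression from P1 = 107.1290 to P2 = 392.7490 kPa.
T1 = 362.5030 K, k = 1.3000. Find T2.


(k-1)/k = 0.2308
(P2/P1)^exp = 1.3496
T2 = 362.5030 * 1.3496 = 489.2304 K

489.2304 K


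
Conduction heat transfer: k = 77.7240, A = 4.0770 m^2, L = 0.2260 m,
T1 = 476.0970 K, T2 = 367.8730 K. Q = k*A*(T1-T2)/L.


dT = 108.2240 K
Q = 77.7240 * 4.0770 * 108.2240 / 0.2260 = 151743.8145 W

151743.8145 W


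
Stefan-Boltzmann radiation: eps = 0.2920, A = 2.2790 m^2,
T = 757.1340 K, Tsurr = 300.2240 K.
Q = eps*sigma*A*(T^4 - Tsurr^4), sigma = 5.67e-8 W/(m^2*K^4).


T^4 = 3.2862e+11
Tsurr^4 = 8.1242e+09
Q = 0.2920 * 5.67e-8 * 2.2790 * 3.2049e+11 = 12092.8727 W

12092.8727 W


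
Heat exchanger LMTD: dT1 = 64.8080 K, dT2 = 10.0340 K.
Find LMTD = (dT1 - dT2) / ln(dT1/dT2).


dT1/dT2 = 6.4588
ln(dT1/dT2) = 1.8654
LMTD = 54.7740 / 1.8654 = 29.3624 K

29.3624 K


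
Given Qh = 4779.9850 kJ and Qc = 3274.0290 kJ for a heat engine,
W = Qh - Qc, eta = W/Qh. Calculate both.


W = 4779.9850 - 3274.0290 = 1505.9560 kJ
eta = 1505.9560 / 4779.9850 = 0.3151 = 31.5055%

W = 1505.9560 kJ, eta = 31.5055%


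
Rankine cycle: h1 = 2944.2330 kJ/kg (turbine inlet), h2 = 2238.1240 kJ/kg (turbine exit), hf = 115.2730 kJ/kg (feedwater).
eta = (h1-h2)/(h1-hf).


W = 706.1090 kJ/kg
Q_in = 2828.9600 kJ/kg
eta = 0.2496 = 24.9600%

eta = 24.9600%


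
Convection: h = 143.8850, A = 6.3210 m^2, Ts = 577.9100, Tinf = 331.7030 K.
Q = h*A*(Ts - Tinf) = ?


dT = 246.2070 K
Q = 143.8850 * 6.3210 * 246.2070 = 223924.5488 W

223924.5488 W


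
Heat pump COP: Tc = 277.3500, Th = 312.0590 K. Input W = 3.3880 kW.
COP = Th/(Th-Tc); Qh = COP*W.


COP = 312.0590 / 34.7090 = 8.9907
Qh = 8.9907 * 3.3880 = 30.4606 kW

COP = 8.9907, Qh = 30.4606 kW


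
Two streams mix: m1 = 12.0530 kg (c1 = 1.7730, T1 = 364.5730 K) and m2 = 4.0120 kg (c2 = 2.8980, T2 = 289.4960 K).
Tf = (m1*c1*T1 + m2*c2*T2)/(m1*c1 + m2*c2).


num = 11156.8189
den = 32.9967
Tf = 338.1188 K

338.1188 K


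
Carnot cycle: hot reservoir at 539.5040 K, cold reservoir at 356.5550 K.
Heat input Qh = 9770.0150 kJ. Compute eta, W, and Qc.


eta = 1 - 356.5550/539.5040 = 0.3391
W = 0.3391 * 9770.0150 = 3313.0699 kJ
Qc = 9770.0150 - 3313.0699 = 6456.9451 kJ

eta = 33.9106%, W = 3313.0699 kJ, Qc = 6456.9451 kJ


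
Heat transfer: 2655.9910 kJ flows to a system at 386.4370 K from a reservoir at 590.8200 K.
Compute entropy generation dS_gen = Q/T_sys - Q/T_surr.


dS_sys = 2655.9910/386.4370 = 6.8730 kJ/K
dS_surr = -2655.9910/590.8200 = -4.4954 kJ/K
dS_gen = 6.8730 - 4.4954 = 2.3776 kJ/K (irreversible)

dS_gen = 2.3776 kJ/K, irreversible
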